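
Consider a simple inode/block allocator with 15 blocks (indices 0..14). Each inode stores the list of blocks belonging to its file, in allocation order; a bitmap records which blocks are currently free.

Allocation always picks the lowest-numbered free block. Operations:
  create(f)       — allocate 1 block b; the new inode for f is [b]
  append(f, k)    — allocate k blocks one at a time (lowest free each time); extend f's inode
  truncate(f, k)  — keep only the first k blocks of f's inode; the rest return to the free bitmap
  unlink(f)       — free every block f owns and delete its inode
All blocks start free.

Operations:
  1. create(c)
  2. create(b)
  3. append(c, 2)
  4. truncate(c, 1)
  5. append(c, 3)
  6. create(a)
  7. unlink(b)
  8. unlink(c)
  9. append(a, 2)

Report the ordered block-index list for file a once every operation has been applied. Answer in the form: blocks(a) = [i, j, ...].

[1] create(c) — c=0 (map F..............)
[2] create(b) — b=1 c=0 (map FF.............)
[3] append(c, 2) — b=1 c=0,2,3 (map FFFF...........)
[4] truncate(c, 1) — b=1 c=0 (map FF.............)
[5] append(c, 3) — b=1 c=0,2,3,4 (map FFFFF..........)
[6] create(a) — a=5 b=1 c=0,2,3,4 (map FFFFFF.........)
[7] unlink(b) — a=5 c=0,2,3,4 (map F.FFFF.........)
[8] unlink(c) — a=5 (map .....F.........)
[9] append(a, 2) — a=5,0,1 (map FF...F.........)

blocks(a) = [5, 0, 1]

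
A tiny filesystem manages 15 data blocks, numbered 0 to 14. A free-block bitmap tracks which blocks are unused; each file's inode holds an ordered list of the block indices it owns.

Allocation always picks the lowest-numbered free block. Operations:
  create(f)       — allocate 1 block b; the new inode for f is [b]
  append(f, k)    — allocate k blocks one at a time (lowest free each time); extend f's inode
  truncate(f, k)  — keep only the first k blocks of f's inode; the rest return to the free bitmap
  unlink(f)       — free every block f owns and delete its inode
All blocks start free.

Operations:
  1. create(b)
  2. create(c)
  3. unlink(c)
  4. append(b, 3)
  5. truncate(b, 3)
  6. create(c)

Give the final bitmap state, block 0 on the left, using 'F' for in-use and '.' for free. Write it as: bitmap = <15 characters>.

bitmap = FFFF...........

create(b): bitmap=F.............. | b=[0]
create(c): bitmap=FF............. | b=[0] c=[1]
unlink(c): bitmap=F.............. | b=[0]
append(b, 3): bitmap=FFFF........... | b=[0, 1, 2, 3]
truncate(b, 3): bitmap=FFF............ | b=[0, 1, 2]
create(c): bitmap=FFFF........... | b=[0, 1, 2] c=[3]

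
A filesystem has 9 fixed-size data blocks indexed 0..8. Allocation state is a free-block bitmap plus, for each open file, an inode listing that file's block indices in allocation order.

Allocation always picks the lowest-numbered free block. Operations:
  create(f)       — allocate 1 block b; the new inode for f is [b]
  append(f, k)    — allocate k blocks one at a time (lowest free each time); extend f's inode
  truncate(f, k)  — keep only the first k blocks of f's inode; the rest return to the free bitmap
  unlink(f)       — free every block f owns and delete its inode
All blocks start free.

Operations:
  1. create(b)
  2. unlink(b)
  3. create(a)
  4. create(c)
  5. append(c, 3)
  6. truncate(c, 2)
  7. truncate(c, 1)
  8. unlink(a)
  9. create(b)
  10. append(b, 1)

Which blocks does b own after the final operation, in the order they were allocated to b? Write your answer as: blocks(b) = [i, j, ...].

blocks(b) = [0, 2]

[1] create(b) — b=0 (map F........)
[2] unlink(b) —  (map .........)
[3] create(a) — a=0 (map F........)
[4] create(c) — a=0 c=1 (map FF.......)
[5] append(c, 3) — a=0 c=1,2,3,4 (map FFFFF....)
[6] truncate(c, 2) — a=0 c=1,2 (map FFF......)
[7] truncate(c, 1) — a=0 c=1 (map FF.......)
[8] unlink(a) — c=1 (map .F.......)
[9] create(b) — b=0 c=1 (map FF.......)
[10] append(b, 1) — b=0,2 c=1 (map FFF......)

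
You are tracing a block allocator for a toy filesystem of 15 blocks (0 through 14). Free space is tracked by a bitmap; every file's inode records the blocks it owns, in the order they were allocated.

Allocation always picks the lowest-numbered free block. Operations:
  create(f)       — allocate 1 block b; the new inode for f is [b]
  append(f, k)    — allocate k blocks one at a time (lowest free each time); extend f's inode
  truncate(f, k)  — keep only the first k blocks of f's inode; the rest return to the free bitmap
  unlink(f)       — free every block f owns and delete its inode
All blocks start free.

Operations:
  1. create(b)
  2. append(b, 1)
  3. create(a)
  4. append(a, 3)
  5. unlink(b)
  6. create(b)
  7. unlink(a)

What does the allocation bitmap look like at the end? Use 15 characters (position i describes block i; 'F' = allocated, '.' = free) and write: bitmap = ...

bitmap = F..............

[1] create(b) — b=0 (map F..............)
[2] append(b, 1) — b=0,1 (map FF.............)
[3] create(a) — a=2 b=0,1 (map FFF............)
[4] append(a, 3) — a=2,3,4,5 b=0,1 (map FFFFFF.........)
[5] unlink(b) — a=2,3,4,5 (map ..FFFF.........)
[6] create(b) — a=2,3,4,5 b=0 (map F.FFFF.........)
[7] unlink(a) — b=0 (map F..............)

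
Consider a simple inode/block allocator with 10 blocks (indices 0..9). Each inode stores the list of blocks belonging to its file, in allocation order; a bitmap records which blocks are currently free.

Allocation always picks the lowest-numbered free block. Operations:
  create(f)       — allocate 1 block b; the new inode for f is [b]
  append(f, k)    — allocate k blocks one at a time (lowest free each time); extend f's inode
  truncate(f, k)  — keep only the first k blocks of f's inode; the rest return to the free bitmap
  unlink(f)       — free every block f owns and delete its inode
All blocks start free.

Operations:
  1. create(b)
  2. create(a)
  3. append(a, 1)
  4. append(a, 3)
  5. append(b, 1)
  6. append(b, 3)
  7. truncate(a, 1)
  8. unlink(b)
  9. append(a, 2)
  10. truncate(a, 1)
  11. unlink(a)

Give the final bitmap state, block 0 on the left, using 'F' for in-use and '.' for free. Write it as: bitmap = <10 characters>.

bitmap = ..........

create(b): bitmap=F......... | b=[0]
create(a): bitmap=FF........ | a=[1] b=[0]
append(a, 1): bitmap=FFF....... | a=[1, 2] b=[0]
append(a, 3): bitmap=FFFFFF.... | a=[1, 2, 3, 4, 5] b=[0]
append(b, 1): bitmap=FFFFFFF... | a=[1, 2, 3, 4, 5] b=[0, 6]
append(b, 3): bitmap=FFFFFFFFFF | a=[1, 2, 3, 4, 5] b=[0, 6, 7, 8, 9]
truncate(a, 1): bitmap=FF....FFFF | a=[1] b=[0, 6, 7, 8, 9]
unlink(b): bitmap=.F........ | a=[1]
append(a, 2): bitmap=FFF....... | a=[1, 0, 2]
truncate(a, 1): bitmap=.F........ | a=[1]
unlink(a): bitmap=.......... | 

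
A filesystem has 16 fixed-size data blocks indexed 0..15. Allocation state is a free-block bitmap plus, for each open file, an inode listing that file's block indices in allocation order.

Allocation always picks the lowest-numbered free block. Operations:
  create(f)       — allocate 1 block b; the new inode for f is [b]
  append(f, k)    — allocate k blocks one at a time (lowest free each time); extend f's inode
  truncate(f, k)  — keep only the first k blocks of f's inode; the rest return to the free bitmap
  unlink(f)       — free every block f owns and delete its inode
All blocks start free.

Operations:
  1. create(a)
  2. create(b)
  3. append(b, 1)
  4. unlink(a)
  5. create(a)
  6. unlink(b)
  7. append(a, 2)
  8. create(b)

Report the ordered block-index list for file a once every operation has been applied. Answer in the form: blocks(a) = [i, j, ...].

blocks(a) = [0, 1, 2]

[1] create(a) — a=0 (map F...............)
[2] create(b) — a=0 b=1 (map FF..............)
[3] append(b, 1) — a=0 b=1,2 (map FFF.............)
[4] unlink(a) — b=1,2 (map .FF.............)
[5] create(a) — a=0 b=1,2 (map FFF.............)
[6] unlink(b) — a=0 (map F...............)
[7] append(a, 2) — a=0,1,2 (map FFF.............)
[8] create(b) — a=0,1,2 b=3 (map FFFF............)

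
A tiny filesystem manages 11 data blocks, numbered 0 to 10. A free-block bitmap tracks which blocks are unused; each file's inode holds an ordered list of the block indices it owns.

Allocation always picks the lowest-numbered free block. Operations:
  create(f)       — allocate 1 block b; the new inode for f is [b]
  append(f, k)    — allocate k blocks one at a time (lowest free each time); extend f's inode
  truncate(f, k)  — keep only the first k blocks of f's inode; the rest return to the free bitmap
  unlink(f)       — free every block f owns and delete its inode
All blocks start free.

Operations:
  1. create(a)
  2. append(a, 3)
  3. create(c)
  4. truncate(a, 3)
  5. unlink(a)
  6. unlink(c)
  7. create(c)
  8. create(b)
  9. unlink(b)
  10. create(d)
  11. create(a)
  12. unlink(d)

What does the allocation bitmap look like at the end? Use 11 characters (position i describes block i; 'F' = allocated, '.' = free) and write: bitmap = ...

[1] create(a) — a=0 (map F..........)
[2] append(a, 3) — a=0,1,2,3 (map FFFF.......)
[3] create(c) — a=0,1,2,3 c=4 (map FFFFF......)
[4] truncate(a, 3) — a=0,1,2 c=4 (map FFF.F......)
[5] unlink(a) — c=4 (map ....F......)
[6] unlink(c) —  (map ...........)
[7] create(c) — c=0 (map F..........)
[8] create(b) — b=1 c=0 (map FF.........)
[9] unlink(b) — c=0 (map F..........)
[10] create(d) — c=0 d=1 (map FF.........)
[11] create(a) — a=2 c=0 d=1 (map FFF........)
[12] unlink(d) — a=2 c=0 (map F.F........)

bitmap = F.F........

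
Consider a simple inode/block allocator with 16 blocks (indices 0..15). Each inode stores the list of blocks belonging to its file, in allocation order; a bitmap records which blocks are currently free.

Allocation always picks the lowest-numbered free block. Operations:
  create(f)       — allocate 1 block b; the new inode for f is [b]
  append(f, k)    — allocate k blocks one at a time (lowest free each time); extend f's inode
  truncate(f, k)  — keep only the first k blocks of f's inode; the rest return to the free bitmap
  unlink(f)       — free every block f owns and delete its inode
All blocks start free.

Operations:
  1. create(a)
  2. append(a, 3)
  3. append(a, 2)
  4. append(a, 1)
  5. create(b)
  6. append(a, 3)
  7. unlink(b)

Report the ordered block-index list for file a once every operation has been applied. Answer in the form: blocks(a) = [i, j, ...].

create(a): bitmap=F............... | a=[0]
append(a, 3): bitmap=FFFF............ | a=[0, 1, 2, 3]
append(a, 2): bitmap=FFFFFF.......... | a=[0, 1, 2, 3, 4, 5]
append(a, 1): bitmap=FFFFFFF......... | a=[0, 1, 2, 3, 4, 5, 6]
create(b): bitmap=FFFFFFFF........ | a=[0, 1, 2, 3, 4, 5, 6] b=[7]
append(a, 3): bitmap=FFFFFFFFFFF..... | a=[0, 1, 2, 3, 4, 5, 6, 8, 9, 10] b=[7]
unlink(b): bitmap=FFFFFFF.FFF..... | a=[0, 1, 2, 3, 4, 5, 6, 8, 9, 10]

blocks(a) = [0, 1, 2, 3, 4, 5, 6, 8, 9, 10]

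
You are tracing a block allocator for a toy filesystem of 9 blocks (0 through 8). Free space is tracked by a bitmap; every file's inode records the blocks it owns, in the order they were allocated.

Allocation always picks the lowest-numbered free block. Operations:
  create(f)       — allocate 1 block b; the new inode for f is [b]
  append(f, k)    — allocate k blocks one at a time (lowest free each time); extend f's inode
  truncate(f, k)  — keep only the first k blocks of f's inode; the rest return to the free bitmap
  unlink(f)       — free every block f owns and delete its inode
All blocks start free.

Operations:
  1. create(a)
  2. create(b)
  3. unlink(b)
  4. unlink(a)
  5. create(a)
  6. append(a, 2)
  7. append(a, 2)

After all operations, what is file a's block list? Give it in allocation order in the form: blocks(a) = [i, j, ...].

blocks(a) = [0, 1, 2, 3, 4]

after create(a) → a:[0]  free=[F........]
after create(b) → a:[0], b:[1]  free=[FF.......]
after unlink(b) → a:[0]  free=[F........]
after unlink(a) →   free=[.........]
after create(a) → a:[0]  free=[F........]
after append(a, 2) → a:[0, 1, 2]  free=[FFF......]
after append(a, 2) → a:[0, 1, 2, 3, 4]  free=[FFFFF....]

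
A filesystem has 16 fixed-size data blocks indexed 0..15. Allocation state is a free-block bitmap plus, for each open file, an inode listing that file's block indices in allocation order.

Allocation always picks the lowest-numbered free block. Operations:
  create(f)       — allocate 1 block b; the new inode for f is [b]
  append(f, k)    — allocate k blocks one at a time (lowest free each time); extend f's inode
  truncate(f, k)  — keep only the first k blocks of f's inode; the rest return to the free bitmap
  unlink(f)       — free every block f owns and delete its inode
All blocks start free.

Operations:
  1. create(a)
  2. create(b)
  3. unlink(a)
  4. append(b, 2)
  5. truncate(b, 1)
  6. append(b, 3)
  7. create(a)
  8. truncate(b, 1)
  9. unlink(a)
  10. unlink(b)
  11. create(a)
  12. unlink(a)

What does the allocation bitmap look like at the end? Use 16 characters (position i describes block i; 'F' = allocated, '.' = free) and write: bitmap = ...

after create(a) → a:[0]  free=[F...............]
after create(b) → a:[0], b:[1]  free=[FF..............]
after unlink(a) → b:[1]  free=[.F..............]
after append(b, 2) → b:[1, 0, 2]  free=[FFF.............]
after truncate(b, 1) → b:[1]  free=[.F..............]
after append(b, 3) → b:[1, 0, 2, 3]  free=[FFFF............]
after create(a) → a:[4], b:[1, 0, 2, 3]  free=[FFFFF...........]
after truncate(b, 1) → a:[4], b:[1]  free=[.F..F...........]
after unlink(a) → b:[1]  free=[.F..............]
after unlink(b) →   free=[................]
after create(a) → a:[0]  free=[F...............]
after unlink(a) →   free=[................]

bitmap = ................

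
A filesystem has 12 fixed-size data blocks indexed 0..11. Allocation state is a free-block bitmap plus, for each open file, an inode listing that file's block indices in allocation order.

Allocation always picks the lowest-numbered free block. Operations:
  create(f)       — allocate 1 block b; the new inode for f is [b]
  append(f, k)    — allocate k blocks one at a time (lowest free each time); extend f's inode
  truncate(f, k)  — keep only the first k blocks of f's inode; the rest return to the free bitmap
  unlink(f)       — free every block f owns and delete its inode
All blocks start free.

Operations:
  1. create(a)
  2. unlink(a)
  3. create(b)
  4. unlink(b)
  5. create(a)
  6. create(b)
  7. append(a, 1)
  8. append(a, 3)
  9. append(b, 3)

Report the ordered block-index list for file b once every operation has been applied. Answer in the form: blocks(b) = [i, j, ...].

blocks(b) = [1, 6, 7, 8]

create(a): bitmap=F........... | a=[0]
unlink(a): bitmap=............ | 
create(b): bitmap=F........... | b=[0]
unlink(b): bitmap=............ | 
create(a): bitmap=F........... | a=[0]
create(b): bitmap=FF.......... | a=[0] b=[1]
append(a, 1): bitmap=FFF......... | a=[0, 2] b=[1]
append(a, 3): bitmap=FFFFFF...... | a=[0, 2, 3, 4, 5] b=[1]
append(b, 3): bitmap=FFFFFFFFF... | a=[0, 2, 3, 4, 5] b=[1, 6, 7, 8]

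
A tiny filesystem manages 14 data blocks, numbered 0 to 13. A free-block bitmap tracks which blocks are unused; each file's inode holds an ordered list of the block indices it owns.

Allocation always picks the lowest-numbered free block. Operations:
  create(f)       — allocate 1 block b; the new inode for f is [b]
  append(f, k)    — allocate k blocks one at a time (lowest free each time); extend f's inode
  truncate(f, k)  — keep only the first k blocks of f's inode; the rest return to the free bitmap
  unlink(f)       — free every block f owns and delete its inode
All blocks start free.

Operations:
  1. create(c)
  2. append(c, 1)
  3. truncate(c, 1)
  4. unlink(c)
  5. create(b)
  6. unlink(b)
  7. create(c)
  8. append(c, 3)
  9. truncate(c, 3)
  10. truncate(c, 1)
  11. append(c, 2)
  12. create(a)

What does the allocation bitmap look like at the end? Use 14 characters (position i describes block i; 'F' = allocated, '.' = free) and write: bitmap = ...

[1] create(c) — c=0 (map F.............)
[2] append(c, 1) — c=0,1 (map FF............)
[3] truncate(c, 1) — c=0 (map F.............)
[4] unlink(c) —  (map ..............)
[5] create(b) — b=0 (map F.............)
[6] unlink(b) —  (map ..............)
[7] create(c) — c=0 (map F.............)
[8] append(c, 3) — c=0,1,2,3 (map FFFF..........)
[9] truncate(c, 3) — c=0,1,2 (map FFF...........)
[10] truncate(c, 1) — c=0 (map F.............)
[11] append(c, 2) — c=0,1,2 (map FFF...........)
[12] create(a) — a=3 c=0,1,2 (map FFFF..........)

bitmap = FFFF..........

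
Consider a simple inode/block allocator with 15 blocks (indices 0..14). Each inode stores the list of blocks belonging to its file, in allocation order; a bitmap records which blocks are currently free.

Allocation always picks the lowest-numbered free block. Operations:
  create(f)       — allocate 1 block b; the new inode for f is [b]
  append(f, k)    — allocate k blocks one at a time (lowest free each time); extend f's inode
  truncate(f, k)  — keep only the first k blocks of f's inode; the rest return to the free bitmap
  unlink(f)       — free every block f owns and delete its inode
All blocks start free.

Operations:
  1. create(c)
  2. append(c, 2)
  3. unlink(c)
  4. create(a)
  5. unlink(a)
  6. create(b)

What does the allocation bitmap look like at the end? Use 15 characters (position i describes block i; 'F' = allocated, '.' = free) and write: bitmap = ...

bitmap = F..............

  1. create(c)  ⇒  F..............  {c→[0]}
  2. append(c, 2)  ⇒  FFF............  {c→[0, 1, 2]}
  3. unlink(c)  ⇒  ...............  {}
  4. create(a)  ⇒  F..............  {a→[0]}
  5. unlink(a)  ⇒  ...............  {}
  6. create(b)  ⇒  F..............  {b→[0]}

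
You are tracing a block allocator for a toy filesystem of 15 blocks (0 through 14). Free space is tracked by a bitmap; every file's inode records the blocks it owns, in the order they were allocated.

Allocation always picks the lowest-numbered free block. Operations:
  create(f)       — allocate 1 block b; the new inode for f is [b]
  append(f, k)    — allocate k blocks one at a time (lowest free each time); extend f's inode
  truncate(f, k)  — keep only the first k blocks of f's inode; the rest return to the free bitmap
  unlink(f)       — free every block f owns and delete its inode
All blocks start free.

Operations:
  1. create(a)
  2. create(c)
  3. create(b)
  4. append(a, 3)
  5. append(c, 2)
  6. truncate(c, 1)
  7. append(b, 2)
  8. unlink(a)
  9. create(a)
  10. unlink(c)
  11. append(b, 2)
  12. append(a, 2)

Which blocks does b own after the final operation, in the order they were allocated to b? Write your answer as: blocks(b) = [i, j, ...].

blocks(b) = [2, 6, 7, 1, 3]

[1] create(a) — a=0 (map F..............)
[2] create(c) — a=0 c=1 (map FF.............)
[3] create(b) — a=0 b=2 c=1 (map FFF............)
[4] append(a, 3) — a=0,3,4,5 b=2 c=1 (map FFFFFF.........)
[5] append(c, 2) — a=0,3,4,5 b=2 c=1,6,7 (map FFFFFFFF.......)
[6] truncate(c, 1) — a=0,3,4,5 b=2 c=1 (map FFFFFF.........)
[7] append(b, 2) — a=0,3,4,5 b=2,6,7 c=1 (map FFFFFFFF.......)
[8] unlink(a) — b=2,6,7 c=1 (map .FF...FF.......)
[9] create(a) — a=0 b=2,6,7 c=1 (map FFF...FF.......)
[10] unlink(c) — a=0 b=2,6,7 (map F.F...FF.......)
[11] append(b, 2) — a=0 b=2,6,7,1,3 (map FFFF..FF.......)
[12] append(a, 2) — a=0,4,5 b=2,6,7,1,3 (map FFFFFFFF.......)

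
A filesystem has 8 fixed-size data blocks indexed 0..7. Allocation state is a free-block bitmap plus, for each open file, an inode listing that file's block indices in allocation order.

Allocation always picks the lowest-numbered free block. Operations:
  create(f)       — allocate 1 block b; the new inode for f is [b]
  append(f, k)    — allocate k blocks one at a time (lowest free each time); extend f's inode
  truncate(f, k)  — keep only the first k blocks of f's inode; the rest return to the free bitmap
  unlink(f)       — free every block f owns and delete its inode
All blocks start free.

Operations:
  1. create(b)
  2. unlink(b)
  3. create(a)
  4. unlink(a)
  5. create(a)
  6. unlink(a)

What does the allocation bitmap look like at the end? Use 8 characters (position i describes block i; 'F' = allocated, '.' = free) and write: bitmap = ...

create(b): bitmap=F....... | b=[0]
unlink(b): bitmap=........ | 
create(a): bitmap=F....... | a=[0]
unlink(a): bitmap=........ | 
create(a): bitmap=F....... | a=[0]
unlink(a): bitmap=........ | 

bitmap = ........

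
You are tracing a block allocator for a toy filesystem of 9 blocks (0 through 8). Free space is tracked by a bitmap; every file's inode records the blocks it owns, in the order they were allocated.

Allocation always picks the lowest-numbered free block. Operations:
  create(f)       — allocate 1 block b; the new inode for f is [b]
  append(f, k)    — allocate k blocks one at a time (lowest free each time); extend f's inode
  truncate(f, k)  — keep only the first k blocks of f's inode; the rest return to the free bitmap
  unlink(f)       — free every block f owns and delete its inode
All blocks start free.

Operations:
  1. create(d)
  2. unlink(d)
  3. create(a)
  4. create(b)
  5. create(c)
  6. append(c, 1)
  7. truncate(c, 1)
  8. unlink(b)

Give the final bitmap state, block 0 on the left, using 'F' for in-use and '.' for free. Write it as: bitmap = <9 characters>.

  1. create(d)  ⇒  F........  {d→[0]}
  2. unlink(d)  ⇒  .........  {}
  3. create(a)  ⇒  F........  {a→[0]}
  4. create(b)  ⇒  FF.......  {a→[0]; b→[1]}
  5. create(c)  ⇒  FFF......  {a→[0]; b→[1]; c→[2]}
  6. append(c, 1)  ⇒  FFFF.....  {a→[0]; b→[1]; c→[2, 3]}
  7. truncate(c, 1)  ⇒  FFF......  {a→[0]; b→[1]; c→[2]}
  8. unlink(b)  ⇒  F.F......  {a→[0]; c→[2]}

bitmap = F.F......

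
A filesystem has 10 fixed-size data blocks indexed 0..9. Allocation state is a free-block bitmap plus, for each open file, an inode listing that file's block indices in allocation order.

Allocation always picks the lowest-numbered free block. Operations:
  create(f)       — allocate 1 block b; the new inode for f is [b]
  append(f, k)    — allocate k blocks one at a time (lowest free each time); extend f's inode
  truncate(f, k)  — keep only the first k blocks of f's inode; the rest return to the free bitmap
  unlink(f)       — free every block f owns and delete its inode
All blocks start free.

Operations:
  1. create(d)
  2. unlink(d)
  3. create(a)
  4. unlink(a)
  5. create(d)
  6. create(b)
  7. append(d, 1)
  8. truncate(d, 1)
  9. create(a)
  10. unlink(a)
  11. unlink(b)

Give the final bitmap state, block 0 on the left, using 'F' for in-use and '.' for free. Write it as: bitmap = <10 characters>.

bitmap = F.........

  1. create(d)  ⇒  F.........  {d→[0]}
  2. unlink(d)  ⇒  ..........  {}
  3. create(a)  ⇒  F.........  {a→[0]}
  4. unlink(a)  ⇒  ..........  {}
  5. create(d)  ⇒  F.........  {d→[0]}
  6. create(b)  ⇒  FF........  {b→[1]; d→[0]}
  7. append(d, 1)  ⇒  FFF.......  {b→[1]; d→[0, 2]}
  8. truncate(d, 1)  ⇒  FF........  {b→[1]; d→[0]}
  9. create(a)  ⇒  FFF.......  {a→[2]; b→[1]; d→[0]}
  10. unlink(a)  ⇒  FF........  {b→[1]; d→[0]}
  11. unlink(b)  ⇒  F.........  {d→[0]}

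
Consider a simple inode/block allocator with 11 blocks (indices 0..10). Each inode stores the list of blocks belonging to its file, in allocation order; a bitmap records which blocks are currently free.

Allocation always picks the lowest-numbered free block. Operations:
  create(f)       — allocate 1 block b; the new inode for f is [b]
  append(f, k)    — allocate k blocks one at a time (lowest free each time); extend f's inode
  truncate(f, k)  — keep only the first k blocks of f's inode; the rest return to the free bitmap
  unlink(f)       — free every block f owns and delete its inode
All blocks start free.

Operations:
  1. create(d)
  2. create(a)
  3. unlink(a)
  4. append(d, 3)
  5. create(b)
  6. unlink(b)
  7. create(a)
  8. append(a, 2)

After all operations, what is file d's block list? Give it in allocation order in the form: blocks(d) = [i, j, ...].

after create(d) → d:[0]  free=[F..........]
after create(a) → a:[1], d:[0]  free=[FF.........]
after unlink(a) → d:[0]  free=[F..........]
after append(d, 3) → d:[0, 1, 2, 3]  free=[FFFF.......]
after create(b) → b:[4], d:[0, 1, 2, 3]  free=[FFFFF......]
after unlink(b) → d:[0, 1, 2, 3]  free=[FFFF.......]
after create(a) → a:[4], d:[0, 1, 2, 3]  free=[FFFFF......]
after append(a, 2) → a:[4, 5, 6], d:[0, 1, 2, 3]  free=[FFFFFFF....]

blocks(d) = [0, 1, 2, 3]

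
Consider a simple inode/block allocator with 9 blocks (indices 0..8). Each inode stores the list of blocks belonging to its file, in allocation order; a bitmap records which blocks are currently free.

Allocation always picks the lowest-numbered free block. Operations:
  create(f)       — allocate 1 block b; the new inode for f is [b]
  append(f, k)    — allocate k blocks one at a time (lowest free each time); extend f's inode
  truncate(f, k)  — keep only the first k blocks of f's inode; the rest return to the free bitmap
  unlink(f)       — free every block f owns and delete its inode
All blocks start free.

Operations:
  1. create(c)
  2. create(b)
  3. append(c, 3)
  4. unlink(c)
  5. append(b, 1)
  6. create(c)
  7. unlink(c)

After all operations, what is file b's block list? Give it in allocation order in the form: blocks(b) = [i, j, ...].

blocks(b) = [1, 0]

create(c): bitmap=F........ | c=[0]
create(b): bitmap=FF....... | b=[1] c=[0]
append(c, 3): bitmap=FFFFF.... | b=[1] c=[0, 2, 3, 4]
unlink(c): bitmap=.F....... | b=[1]
append(b, 1): bitmap=FF....... | b=[1, 0]
create(c): bitmap=FFF...... | b=[1, 0] c=[2]
unlink(c): bitmap=FF....... | b=[1, 0]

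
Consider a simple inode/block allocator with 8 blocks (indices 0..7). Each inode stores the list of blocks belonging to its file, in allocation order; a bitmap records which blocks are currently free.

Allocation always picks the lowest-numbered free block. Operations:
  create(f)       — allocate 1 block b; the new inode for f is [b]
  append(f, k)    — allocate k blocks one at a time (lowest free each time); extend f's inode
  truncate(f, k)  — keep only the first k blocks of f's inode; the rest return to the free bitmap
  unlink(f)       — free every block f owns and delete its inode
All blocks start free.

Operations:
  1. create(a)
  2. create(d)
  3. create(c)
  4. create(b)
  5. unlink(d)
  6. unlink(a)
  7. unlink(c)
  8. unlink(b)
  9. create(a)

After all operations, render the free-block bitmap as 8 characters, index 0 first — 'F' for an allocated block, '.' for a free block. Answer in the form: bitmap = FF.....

bitmap = F.......

after create(a) → a:[0]  free=[F.......]
after create(d) → a:[0], d:[1]  free=[FF......]
after create(c) → a:[0], c:[2], d:[1]  free=[FFF.....]
after create(b) → a:[0], b:[3], c:[2], d:[1]  free=[FFFF....]
after unlink(d) → a:[0], b:[3], c:[2]  free=[F.FF....]
after unlink(a) → b:[3], c:[2]  free=[..FF....]
after unlink(c) → b:[3]  free=[...F....]
after unlink(b) →   free=[........]
after create(a) → a:[0]  free=[F.......]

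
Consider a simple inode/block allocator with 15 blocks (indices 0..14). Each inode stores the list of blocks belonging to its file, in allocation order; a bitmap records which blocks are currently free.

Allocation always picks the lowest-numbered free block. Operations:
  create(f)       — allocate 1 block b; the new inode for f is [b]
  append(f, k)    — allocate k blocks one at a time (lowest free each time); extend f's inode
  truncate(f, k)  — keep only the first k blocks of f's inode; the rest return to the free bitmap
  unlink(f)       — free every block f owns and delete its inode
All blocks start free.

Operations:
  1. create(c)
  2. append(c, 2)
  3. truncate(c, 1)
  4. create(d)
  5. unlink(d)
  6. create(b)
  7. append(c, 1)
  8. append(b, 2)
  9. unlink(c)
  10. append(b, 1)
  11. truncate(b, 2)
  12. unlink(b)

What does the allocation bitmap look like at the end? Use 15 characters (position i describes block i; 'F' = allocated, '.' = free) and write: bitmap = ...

create(c): bitmap=F.............. | c=[0]
append(c, 2): bitmap=FFF............ | c=[0, 1, 2]
truncate(c, 1): bitmap=F.............. | c=[0]
create(d): bitmap=FF............. | c=[0] d=[1]
unlink(d): bitmap=F.............. | c=[0]
create(b): bitmap=FF............. | b=[1] c=[0]
append(c, 1): bitmap=FFF............ | b=[1] c=[0, 2]
append(b, 2): bitmap=FFFFF.......... | b=[1, 3, 4] c=[0, 2]
unlink(c): bitmap=.F.FF.......... | b=[1, 3, 4]
append(b, 1): bitmap=FF.FF.......... | b=[1, 3, 4, 0]
truncate(b, 2): bitmap=.F.F........... | b=[1, 3]
unlink(b): bitmap=............... | 

bitmap = ...............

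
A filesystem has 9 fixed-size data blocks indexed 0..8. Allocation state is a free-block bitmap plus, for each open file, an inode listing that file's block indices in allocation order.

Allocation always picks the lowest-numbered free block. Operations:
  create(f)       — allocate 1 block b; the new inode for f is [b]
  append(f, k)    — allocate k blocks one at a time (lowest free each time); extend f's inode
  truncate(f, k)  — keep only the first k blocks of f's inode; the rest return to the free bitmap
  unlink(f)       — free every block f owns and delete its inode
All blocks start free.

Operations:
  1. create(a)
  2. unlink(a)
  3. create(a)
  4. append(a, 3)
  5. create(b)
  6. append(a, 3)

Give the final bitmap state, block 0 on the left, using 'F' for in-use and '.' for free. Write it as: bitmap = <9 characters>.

[1] create(a) — a=0 (map F........)
[2] unlink(a) —  (map .........)
[3] create(a) — a=0 (map F........)
[4] append(a, 3) — a=0,1,2,3 (map FFFF.....)
[5] create(b) — a=0,1,2,3 b=4 (map FFFFF....)
[6] append(a, 3) — a=0,1,2,3,5,6,7 b=4 (map FFFFFFFF.)

bitmap = FFFFFFFF.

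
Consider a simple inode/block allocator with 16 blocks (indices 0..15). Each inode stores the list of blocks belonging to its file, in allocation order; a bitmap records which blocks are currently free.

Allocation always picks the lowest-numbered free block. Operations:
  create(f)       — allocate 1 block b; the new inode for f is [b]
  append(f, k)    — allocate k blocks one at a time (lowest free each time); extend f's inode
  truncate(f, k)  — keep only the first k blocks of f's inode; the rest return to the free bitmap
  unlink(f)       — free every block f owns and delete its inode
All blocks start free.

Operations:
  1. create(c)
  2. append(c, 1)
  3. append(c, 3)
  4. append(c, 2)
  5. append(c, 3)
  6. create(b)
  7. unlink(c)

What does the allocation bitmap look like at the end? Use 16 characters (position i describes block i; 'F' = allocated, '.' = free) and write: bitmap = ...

bitmap = ..........F.....

  1. create(c)  ⇒  F...............  {c→[0]}
  2. append(c, 1)  ⇒  FF..............  {c→[0, 1]}
  3. append(c, 3)  ⇒  FFFFF...........  {c→[0, 1, 2, 3, 4]}
  4. append(c, 2)  ⇒  FFFFFFF.........  {c→[0, 1, 2, 3, 4, 5, 6]}
  5. append(c, 3)  ⇒  FFFFFFFFFF......  {c→[0, 1, 2, 3, 4, 5, 6, 7, 8, 9]}
  6. create(b)  ⇒  FFFFFFFFFFF.....  {b→[10]; c→[0, 1, 2, 3, 4, 5, 6, 7, 8, 9]}
  7. unlink(c)  ⇒  ..........F.....  {b→[10]}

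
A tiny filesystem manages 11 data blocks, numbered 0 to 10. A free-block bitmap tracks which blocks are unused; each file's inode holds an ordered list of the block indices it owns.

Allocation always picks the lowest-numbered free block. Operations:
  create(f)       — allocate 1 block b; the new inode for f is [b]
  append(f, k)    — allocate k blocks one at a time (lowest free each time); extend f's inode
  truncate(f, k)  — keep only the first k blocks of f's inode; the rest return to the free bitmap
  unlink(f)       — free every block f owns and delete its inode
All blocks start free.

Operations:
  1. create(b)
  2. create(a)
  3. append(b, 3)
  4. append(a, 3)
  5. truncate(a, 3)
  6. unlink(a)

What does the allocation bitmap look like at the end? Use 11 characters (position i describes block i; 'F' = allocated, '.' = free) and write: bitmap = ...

bitmap = F.FFF......

  1. create(b)  ⇒  F..........  {b→[0]}
  2. create(a)  ⇒  FF.........  {a→[1]; b→[0]}
  3. append(b, 3)  ⇒  FFFFF......  {a→[1]; b→[0, 2, 3, 4]}
  4. append(a, 3)  ⇒  FFFFFFFF...  {a→[1, 5, 6, 7]; b→[0, 2, 3, 4]}
  5. truncate(a, 3)  ⇒  FFFFFFF....  {a→[1, 5, 6]; b→[0, 2, 3, 4]}
  6. unlink(a)  ⇒  F.FFF......  {b→[0, 2, 3, 4]}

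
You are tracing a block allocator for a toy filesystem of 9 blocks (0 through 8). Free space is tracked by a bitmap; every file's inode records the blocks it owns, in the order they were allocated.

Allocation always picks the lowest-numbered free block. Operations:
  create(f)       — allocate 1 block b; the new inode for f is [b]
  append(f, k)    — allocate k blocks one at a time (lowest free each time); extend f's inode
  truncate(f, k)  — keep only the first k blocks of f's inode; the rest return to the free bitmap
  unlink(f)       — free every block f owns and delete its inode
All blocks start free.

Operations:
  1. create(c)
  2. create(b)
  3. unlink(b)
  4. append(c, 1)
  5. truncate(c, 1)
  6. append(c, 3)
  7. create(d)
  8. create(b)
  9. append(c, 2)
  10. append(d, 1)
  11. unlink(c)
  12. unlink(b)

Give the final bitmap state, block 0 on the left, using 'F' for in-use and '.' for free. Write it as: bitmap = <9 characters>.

bitmap = ....F...F

  1. create(c)  ⇒  F........  {c→[0]}
  2. create(b)  ⇒  FF.......  {b→[1]; c→[0]}
  3. unlink(b)  ⇒  F........  {c→[0]}
  4. append(c, 1)  ⇒  FF.......  {c→[0, 1]}
  5. truncate(c, 1)  ⇒  F........  {c→[0]}
  6. append(c, 3)  ⇒  FFFF.....  {c→[0, 1, 2, 3]}
  7. create(d)  ⇒  FFFFF....  {c→[0, 1, 2, 3]; d→[4]}
  8. create(b)  ⇒  FFFFFF...  {b→[5]; c→[0, 1, 2, 3]; d→[4]}
  9. append(c, 2)  ⇒  FFFFFFFF.  {b→[5]; c→[0, 1, 2, 3, 6, 7]; d→[4]}
  10. append(d, 1)  ⇒  FFFFFFFFF  {b→[5]; c→[0, 1, 2, 3, 6, 7]; d→[4, 8]}
  11. unlink(c)  ⇒  ....FF..F  {b→[5]; d→[4, 8]}
  12. unlink(b)  ⇒  ....F...F  {d→[4, 8]}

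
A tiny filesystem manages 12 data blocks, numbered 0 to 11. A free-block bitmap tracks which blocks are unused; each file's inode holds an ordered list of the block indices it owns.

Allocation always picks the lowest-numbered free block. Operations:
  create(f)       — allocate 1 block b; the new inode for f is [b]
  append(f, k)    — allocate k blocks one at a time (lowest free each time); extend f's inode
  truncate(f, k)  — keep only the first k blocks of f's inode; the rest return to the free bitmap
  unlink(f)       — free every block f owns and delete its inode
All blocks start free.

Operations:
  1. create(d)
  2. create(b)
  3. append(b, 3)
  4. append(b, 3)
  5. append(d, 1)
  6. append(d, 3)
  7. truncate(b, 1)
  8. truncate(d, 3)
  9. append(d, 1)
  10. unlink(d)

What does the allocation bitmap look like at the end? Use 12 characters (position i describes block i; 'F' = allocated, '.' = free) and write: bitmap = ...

[1] create(d) — d=0 (map F...........)
[2] create(b) — b=1 d=0 (map FF..........)
[3] append(b, 3) — b=1,2,3,4 d=0 (map FFFFF.......)
[4] append(b, 3) — b=1,2,3,4,5,6,7 d=0 (map FFFFFFFF....)
[5] append(d, 1) — b=1,2,3,4,5,6,7 d=0,8 (map FFFFFFFFF...)
[6] append(d, 3) — b=1,2,3,4,5,6,7 d=0,8,9,10,11 (map FFFFFFFFFFFF)
[7] truncate(b, 1) — b=1 d=0,8,9,10,11 (map FF......FFFF)
[8] truncate(d, 3) — b=1 d=0,8,9 (map FF......FF..)
[9] append(d, 1) — b=1 d=0,8,9,2 (map FFF.....FF..)
[10] unlink(d) — b=1 (map .F..........)

bitmap = .F..........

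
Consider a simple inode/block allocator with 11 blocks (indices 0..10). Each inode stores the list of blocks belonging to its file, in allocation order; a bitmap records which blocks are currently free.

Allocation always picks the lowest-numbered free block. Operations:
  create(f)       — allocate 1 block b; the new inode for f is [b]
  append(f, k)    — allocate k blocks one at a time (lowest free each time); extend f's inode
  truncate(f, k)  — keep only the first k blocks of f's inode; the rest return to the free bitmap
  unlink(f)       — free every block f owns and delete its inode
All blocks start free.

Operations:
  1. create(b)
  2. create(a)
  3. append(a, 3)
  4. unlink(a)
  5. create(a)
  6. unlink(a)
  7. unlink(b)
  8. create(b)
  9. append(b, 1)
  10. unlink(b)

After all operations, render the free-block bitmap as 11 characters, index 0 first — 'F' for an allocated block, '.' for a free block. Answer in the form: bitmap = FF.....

bitmap = ...........

create(b): bitmap=F.......... | b=[0]
create(a): bitmap=FF......... | a=[1] b=[0]
append(a, 3): bitmap=FFFFF...... | a=[1, 2, 3, 4] b=[0]
unlink(a): bitmap=F.......... | b=[0]
create(a): bitmap=FF......... | a=[1] b=[0]
unlink(a): bitmap=F.......... | b=[0]
unlink(b): bitmap=........... | 
create(b): bitmap=F.......... | b=[0]
append(b, 1): bitmap=FF......... | b=[0, 1]
unlink(b): bitmap=........... | 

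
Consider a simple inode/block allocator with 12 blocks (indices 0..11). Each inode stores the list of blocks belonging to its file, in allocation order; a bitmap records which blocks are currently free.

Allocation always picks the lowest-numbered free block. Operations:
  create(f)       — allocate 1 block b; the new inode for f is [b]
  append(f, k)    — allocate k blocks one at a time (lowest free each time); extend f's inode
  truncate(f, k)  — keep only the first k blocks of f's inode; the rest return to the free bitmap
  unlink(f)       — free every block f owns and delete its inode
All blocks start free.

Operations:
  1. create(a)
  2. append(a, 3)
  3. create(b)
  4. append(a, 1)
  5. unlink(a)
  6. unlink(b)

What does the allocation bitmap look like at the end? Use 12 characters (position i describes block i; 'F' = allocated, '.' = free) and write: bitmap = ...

bitmap = ............

[1] create(a) — a=0 (map F...........)
[2] append(a, 3) — a=0,1,2,3 (map FFFF........)
[3] create(b) — a=0,1,2,3 b=4 (map FFFFF.......)
[4] append(a, 1) — a=0,1,2,3,5 b=4 (map FFFFFF......)
[5] unlink(a) — b=4 (map ....F.......)
[6] unlink(b) —  (map ............)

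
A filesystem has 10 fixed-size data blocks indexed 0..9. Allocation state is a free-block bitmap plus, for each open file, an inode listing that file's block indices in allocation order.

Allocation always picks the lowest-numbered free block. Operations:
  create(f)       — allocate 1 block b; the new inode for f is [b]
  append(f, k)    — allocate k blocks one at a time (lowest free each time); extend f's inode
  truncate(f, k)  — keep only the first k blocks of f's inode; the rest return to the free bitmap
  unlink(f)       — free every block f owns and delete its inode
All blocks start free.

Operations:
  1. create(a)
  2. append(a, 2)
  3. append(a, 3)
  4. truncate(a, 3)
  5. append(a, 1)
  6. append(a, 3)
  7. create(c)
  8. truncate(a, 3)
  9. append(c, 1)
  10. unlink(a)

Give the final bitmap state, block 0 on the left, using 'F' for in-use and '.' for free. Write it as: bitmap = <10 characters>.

bitmap = ...F...F..

[1] create(a) — a=0 (map F.........)
[2] append(a, 2) — a=0,1,2 (map FFF.......)
[3] append(a, 3) — a=0,1,2,3,4,5 (map FFFFFF....)
[4] truncate(a, 3) — a=0,1,2 (map FFF.......)
[5] append(a, 1) — a=0,1,2,3 (map FFFF......)
[6] append(a, 3) — a=0,1,2,3,4,5,6 (map FFFFFFF...)
[7] create(c) — a=0,1,2,3,4,5,6 c=7 (map FFFFFFFF..)
[8] truncate(a, 3) — a=0,1,2 c=7 (map FFF....F..)
[9] append(c, 1) — a=0,1,2 c=7,3 (map FFFF...F..)
[10] unlink(a) — c=7,3 (map ...F...F..)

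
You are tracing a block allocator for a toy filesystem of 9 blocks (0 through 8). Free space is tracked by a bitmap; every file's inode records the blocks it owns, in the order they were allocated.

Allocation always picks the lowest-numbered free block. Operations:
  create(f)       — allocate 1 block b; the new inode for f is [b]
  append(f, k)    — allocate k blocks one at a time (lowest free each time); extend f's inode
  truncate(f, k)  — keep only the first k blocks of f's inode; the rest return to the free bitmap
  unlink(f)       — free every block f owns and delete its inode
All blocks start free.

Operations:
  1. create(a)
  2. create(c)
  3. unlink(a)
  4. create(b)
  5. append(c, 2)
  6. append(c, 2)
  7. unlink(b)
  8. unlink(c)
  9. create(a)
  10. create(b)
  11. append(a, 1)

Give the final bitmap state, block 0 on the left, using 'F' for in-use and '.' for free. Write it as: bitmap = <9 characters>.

bitmap = FFF......

  1. create(a)  ⇒  F........  {a→[0]}
  2. create(c)  ⇒  FF.......  {a→[0]; c→[1]}
  3. unlink(a)  ⇒  .F.......  {c→[1]}
  4. create(b)  ⇒  FF.......  {b→[0]; c→[1]}
  5. append(c, 2)  ⇒  FFFF.....  {b→[0]; c→[1, 2, 3]}
  6. append(c, 2)  ⇒  FFFFFF...  {b→[0]; c→[1, 2, 3, 4, 5]}
  7. unlink(b)  ⇒  .FFFFF...  {c→[1, 2, 3, 4, 5]}
  8. unlink(c)  ⇒  .........  {}
  9. create(a)  ⇒  F........  {a→[0]}
  10. create(b)  ⇒  FF.......  {a→[0]; b→[1]}
  11. append(a, 1)  ⇒  FFF......  {a→[0, 2]; b→[1]}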